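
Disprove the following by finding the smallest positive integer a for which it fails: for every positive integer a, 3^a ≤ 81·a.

A counterexample is any positive integer a such that 3^a > 81·a; we check each in order.
For a = 1, 2, 3, 4, 5 the conclusion holds.
a = 6: 3^a = 729 and 81·a = 486, so 729 > 486.
So a = 6 is the smallest counterexample.

a = 6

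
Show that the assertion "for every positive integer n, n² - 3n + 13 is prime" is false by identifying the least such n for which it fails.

n = 12

We need the least positive integer n for which n² - 3n + 13 is not prime.
For n = 1, 2, 3, 4, …, 9, 10, 11 the conclusion holds.
n = 12: n² - 3n + 13 = 121 = 11 × 11, composite.
Hence n = 12 is a counterexample.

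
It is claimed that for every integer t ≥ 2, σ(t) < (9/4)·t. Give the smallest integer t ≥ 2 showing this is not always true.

t = 12

Check each integer t ≥ 2 in order until the claim fails.
The first 10 eligible values, up to t = 11, all satisfy the conclusion.
t = 12: σ(12) = 28; 28 ≥ 27.
Thus t = 12 disproves the claim, and no smaller t works.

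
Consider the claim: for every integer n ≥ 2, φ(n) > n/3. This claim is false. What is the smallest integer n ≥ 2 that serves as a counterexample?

n = 6

A counterexample is any integer n ≥ 2 such that the claim fails; we check each in order.
n = 2: φ(2) = 1 and 2/3 = 2/3, so φ(2) > 2/3.
n = 3: φ(3) = 2 and 3/3 = 1, so φ(3) > 3/3.
n = 4: φ(4) = 2 and 4/3 = 4/3, so φ(4) > 4/3.
n = 5: φ(5) = 4 and 5/3 = 5/3, so φ(5) > 5/3.
n = 6: φ(6) = 2 and 6/3 = 2, so φ(6) ≤ 6/3.
Thus n = 6 disproves the claim, and no smaller n works.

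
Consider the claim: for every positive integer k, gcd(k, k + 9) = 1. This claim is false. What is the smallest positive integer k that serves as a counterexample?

k = 3

For k = 1, 2 the conclusion holds.
k = 3: gcd(3, 12) = 3.
Hence k = 3 is a counterexample.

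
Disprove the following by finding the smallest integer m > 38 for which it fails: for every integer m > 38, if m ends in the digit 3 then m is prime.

Check each integer m > 38 in order until m ends in the digit 3 but m is not prime.
For m = 43, 53 the conclusion holds.
m = 63: 63 ends in 3; 63 = 3 × 21, composite.
Thus m = 63 disproves the claim, and no smaller m works.

m = 63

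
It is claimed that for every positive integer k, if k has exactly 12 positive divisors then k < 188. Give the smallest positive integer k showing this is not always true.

k = 198

The first 12 eligible values, up to k = 160, all satisfy the conclusion.
k = 198: τ(198) = 12; 198 ≥ 188.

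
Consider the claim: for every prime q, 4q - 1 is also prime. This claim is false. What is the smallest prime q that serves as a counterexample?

q = 7

We need the least prime q for which 4q - 1 is not prime.
For q = 2, 3, 5 the conclusion holds.
q = 7: 4q - 1 = 27 = 3 × 9, not prime.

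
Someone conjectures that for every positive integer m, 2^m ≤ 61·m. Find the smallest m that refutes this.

The first 9 eligible values, up to m = 9, all satisfy the conclusion.
m = 10: 2^m = 1024 and 61·m = 610, so 1024 > 610.
Thus m = 10 disproves the claim, and no smaller m works.

m = 10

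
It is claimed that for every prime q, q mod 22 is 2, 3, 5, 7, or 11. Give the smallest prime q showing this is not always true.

q = 13

A counterexample is any prime q such that the claim fails; we check each in order.
The first 5 eligible values, up to q = 11, all satisfy the conclusion.
q = 13: 13 mod 22 = 13 — not in {2, 3, 5, 7, 11}.
Hence q = 13 is a counterexample.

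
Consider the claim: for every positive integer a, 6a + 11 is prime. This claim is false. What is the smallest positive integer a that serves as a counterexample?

a = 4

a = 1: 6a + 11 = 17, prime.
a = 2: 6a + 11 = 23, prime.
a = 3: 6a + 11 = 29, prime.
a = 4: 6a + 11 = 35 = 5 × 7, composite.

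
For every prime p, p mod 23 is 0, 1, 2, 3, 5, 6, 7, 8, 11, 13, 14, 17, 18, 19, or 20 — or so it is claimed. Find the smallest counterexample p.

A counterexample is any prime p such that the claim fails; we check each in order.
For p = 2, 3, 5, 7, …, 47, 53, 59 the conclusion holds.
p = 61: 61 mod 23 = 15 — not in {0, 1, 2, 3, 5, 6, 7, 8, 11, 13, 14, 17, 18, 19, 20}.
So p = 61 is the smallest counterexample.

p = 61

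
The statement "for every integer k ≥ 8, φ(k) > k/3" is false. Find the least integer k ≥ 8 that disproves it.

k = 12

A counterexample is any integer k ≥ 8 such that the claim fails; we check each in order.
The first 4 eligible values, up to k = 11, all satisfy the conclusion.
k = 12: φ(12) = 4 and 12/3 = 4, so φ(12) ≤ 12/3.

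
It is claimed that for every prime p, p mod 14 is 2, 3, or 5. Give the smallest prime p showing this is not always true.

p = 7

A counterexample is any prime p such that the claim fails; we check each in order.
For p = 2, 3, 5 the conclusion holds.
p = 7: 7 mod 14 = 7 — not in {2, 3, 5}.
Hence p = 7 is a counterexample.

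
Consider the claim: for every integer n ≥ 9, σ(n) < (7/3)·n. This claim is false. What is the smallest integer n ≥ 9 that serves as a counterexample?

Check each integer n ≥ 9 in order until the claim fails.
n = 9: σ(9) = 13; 13 < 21.
n = 10: σ(10) = 18; 18 < 70/3.
n = 11: σ(11) = 12; 12 < 77/3.
n = 12: σ(12) = 28; 28 ≥ 28.
Thus n = 12 disproves the claim, and no smaller n works.

n = 12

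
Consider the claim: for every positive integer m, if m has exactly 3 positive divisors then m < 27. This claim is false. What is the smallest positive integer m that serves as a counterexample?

m = 4: τ(4) = 3; 4 < 27.
m = 9: τ(9) = 3; 9 < 27.
m = 25: τ(25) = 3; 25 < 27.
m = 49: τ(49) = 3; 49 ≥ 27.

m = 49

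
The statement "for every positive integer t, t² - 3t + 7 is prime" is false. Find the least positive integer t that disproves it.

We need the least positive integer t for which t² - 3t + 7 is not prime.
For t = 1, 2, 3, 4, 5 the conclusion holds.
t = 6: t² - 3t + 7 = 25 = 5 × 5, composite.

t = 6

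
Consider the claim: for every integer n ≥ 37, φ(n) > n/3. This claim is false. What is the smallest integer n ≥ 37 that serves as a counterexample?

Check each integer n ≥ 37 in order until the claim fails.
n = 37: φ(37) = 36 and 37/3 = 37/3, so φ(37) > 37/3.
n = 38: φ(38) = 18 and 38/3 = 38/3, so φ(38) > 38/3.
n = 39: φ(39) = 24 and 39/3 = 13, so φ(39) > 39/3.
n = 40: φ(40) = 16 and 40/3 = 40/3, so φ(40) > 40/3.
n = 41: φ(41) = 40 and 41/3 = 41/3, so φ(41) > 41/3.
n = 42: φ(42) = 12 and 42/3 = 14, so φ(42) ≤ 42/3.

n = 42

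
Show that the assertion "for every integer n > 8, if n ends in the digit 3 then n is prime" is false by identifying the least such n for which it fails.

n = 33

n = 13: 13 ends in 3 and is prime.
n = 23: 23 ends in 3 and is prime.
n = 33: 33 ends in 3; 33 = 3 × 11, composite.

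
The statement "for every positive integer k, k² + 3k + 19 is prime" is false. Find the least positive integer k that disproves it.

k = 15

A counterexample is any positive integer k such that k² + 3k + 19 is not prime; we check each in order.
For k = 1, 2, 3, 4, …, 12, 13, 14 the conclusion holds.
k = 15: k² + 3k + 19 = 289 = 17 × 17, composite.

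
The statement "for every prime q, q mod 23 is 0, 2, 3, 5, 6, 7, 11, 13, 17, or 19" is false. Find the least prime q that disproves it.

q = 31

We need the least prime q for which the claim fails.
The first 10 eligible values, up to q = 29, all satisfy the conclusion.
q = 31: 31 mod 23 = 8 — not in {0, 2, 3, 5, 6, 7, 11, 13, 17, 19}.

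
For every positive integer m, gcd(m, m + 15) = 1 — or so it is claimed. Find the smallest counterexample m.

Check each positive integer m in order until gcd(m, m + 15) > 1.
For m = 1, 2 the conclusion holds.
m = 3: gcd(3, 18) = 3.
Hence m = 3 is a counterexample.

m = 3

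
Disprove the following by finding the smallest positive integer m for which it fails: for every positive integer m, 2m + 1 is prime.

m = 4

Check each positive integer m in order until 2m + 1 is not prime.
For m = 1, 2, 3 the conclusion holds.
m = 4: 2m + 1 = 9 = 3 × 3, composite.
So m = 4 is the smallest counterexample.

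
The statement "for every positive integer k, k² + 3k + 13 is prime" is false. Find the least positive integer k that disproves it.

k = 9

Check each positive integer k in order until k² + 3k + 13 is not prime.
For k = 1, 2, 3, 4, 5, 6, 7, 8 the conclusion holds.
k = 9: k² + 3k + 13 = 121 = 11 × 11, composite.
Thus k = 9 disproves the claim, and no smaller k works.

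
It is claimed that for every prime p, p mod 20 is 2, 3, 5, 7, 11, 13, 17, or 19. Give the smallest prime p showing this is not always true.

p = 29

We need the least prime p for which the claim fails.
The first 9 eligible values, up to p = 23, all satisfy the conclusion.
p = 29: 29 mod 20 = 9 — not in {2, 3, 5, 7, 11, 13, 17, 19}.
So p = 29 is the smallest counterexample.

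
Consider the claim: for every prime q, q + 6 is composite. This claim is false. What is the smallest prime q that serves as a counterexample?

q = 5

We need the least prime q for which q + 6 is prime.
q = 2: q + 6 = 8 = 2 × 4, composite.
q = 3: q + 6 = 9 = 3 × 3, composite.
q = 5: q + 6 = 11, prime — not composite.
So q = 5 is the smallest counterexample.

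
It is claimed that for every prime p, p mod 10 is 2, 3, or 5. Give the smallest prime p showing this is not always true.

p = 7

For p = 2, 3, 5 the conclusion holds.
p = 7: 7 mod 10 = 7 — not in {2, 3, 5}.
So p = 7 is the smallest counterexample.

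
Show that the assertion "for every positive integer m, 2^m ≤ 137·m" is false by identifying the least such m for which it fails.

For m = 1, 2, 3, 4, 5, 6, 7, 8, 9, 10 the conclusion holds.
m = 11: 2^m = 2048 and 137·m = 1507, so 2048 > 1507.
Thus m = 11 disproves the claim, and no smaller m works.

m = 11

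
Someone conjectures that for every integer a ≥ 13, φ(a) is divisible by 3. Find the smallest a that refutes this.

a = 13: φ(13) = 12; 12 mod 3 = 0.
a = 14: φ(14) = 6; 6 mod 3 = 0.
a = 15: φ(15) = 8; 8 mod 3 = 2.
So a = 15 is the smallest counterexample.

a = 15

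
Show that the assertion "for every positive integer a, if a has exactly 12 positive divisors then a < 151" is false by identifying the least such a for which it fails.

a = 156

Check each positive integer a in order until a has exactly 12 positive divisors but the claim fails.
For a = 60, 72, 84, 90, 96, 108, 126, 132, 140, 150 the conclusion holds.
a = 156: τ(156) = 12; 156 ≥ 151.
Hence a = 156 is a counterexample.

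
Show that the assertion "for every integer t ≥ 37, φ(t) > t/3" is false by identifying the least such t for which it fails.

t = 42

Check each integer t ≥ 37 in order until the claim fails.
The first 5 eligible values, up to t = 41, all satisfy the conclusion.
t = 42: φ(42) = 12 and 42/3 = 14, so φ(42) ≤ 42/3.
Thus t = 42 disproves the claim, and no smaller t works.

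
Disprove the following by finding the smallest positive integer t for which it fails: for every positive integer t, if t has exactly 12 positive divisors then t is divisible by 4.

Check each positive integer t in order until t has exactly 12 positive divisors but t is not divisible by 4.
t = 60: τ(60) = 12; 60 mod 4 = 0.
t = 72: τ(72) = 12; 72 mod 4 = 0.
t = 84: τ(84) = 12; 84 mod 4 = 0.
t = 90: τ(90) = 12; 90 mod 4 = 2.
Hence t = 90 is a counterexample.

t = 90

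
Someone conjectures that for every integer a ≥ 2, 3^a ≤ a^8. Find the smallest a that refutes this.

We need the least integer a ≥ 2 for which 3^a > a^8.
For a = 2, 3, 4, 5, …, 20, 21, 22 the conclusion holds.
a = 23: 3^a = 94143178827 and a^8 = 78310985281, so 94143178827 > 78310985281.
So a = 23 is the smallest counterexample.

a = 23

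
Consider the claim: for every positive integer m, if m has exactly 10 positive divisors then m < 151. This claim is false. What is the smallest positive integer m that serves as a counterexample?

m = 162

For m = 48, 80, 112 the conclusion holds.
m = 162: τ(162) = 10; 162 ≥ 151.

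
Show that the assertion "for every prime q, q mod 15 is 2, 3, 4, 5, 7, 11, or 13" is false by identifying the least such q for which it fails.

q = 2: 2 mod 15 = 2.
q = 3: 3 mod 15 = 3.
q = 5: 5 mod 15 = 5.
q = 7: 7 mod 15 = 7.
q = 11: 11 mod 15 = 11.
q = 13: 13 mod 15 = 13.
q = 17: 17 mod 15 = 2.
q = 19: 19 mod 15 = 4.
q = 23: 23 mod 15 = 8 — not in {2, 3, 4, 5, 7, 11, 13}.

q = 23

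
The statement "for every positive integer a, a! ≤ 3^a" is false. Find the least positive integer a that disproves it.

a = 7

Check each positive integer a in order until a! > 3^a.
a = 1: a! = 1 and 3^a = 3, so 1 ≤ 3.
a = 2: a! = 2 and 3^a = 9, so 2 ≤ 9.
a = 3: a! = 6 and 3^a = 27, so 6 ≤ 27.
a = 4: a! = 24 and 3^a = 81, so 24 ≤ 81.
a = 5: a! = 120 and 3^a = 243, so 120 ≤ 243.
a = 6: a! = 720 and 3^a = 729, so 720 ≤ 729.
a = 7: a! = 5040 and 3^a = 2187, so 5040 > 2187.
Hence a = 7 is a counterexample.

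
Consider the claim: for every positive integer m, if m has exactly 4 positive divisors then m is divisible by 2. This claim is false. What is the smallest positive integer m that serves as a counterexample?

We need the least positive integer m for which m has exactly 4 positive divisors but m is not divisible by 2.
For m = 6, 8, 10, 14 the conclusion holds.
m = 15: τ(15) = 4; 15 mod 2 = 1.

m = 15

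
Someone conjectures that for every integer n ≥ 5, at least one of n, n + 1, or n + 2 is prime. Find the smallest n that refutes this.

A counterexample is any integer n ≥ 5 such that n, n + 1, n + 2 are all composite; we check each in order.
For n = 5, 6, 7 the conclusion holds.
n = 8: 8 = 2 × 4; 9 = 3 × 3; 10 = 2 × 5 — all composite.

n = 8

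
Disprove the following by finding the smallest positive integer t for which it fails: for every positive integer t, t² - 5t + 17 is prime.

t = 13

The first 12 eligible values, up to t = 12, all satisfy the conclusion.
t = 13: t² - 5t + 17 = 121 = 11 × 11, composite.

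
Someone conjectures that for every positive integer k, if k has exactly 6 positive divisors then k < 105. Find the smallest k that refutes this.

k = 116

For k = 12, 18, 20, 28, …, 92, 98, 99 the conclusion holds.
k = 116: τ(116) = 6; 116 ≥ 105.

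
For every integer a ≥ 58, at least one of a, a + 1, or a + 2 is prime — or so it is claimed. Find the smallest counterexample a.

Check each integer a ≥ 58 in order until a, a + 1, a + 2 are all composite.
For a = 58, 59, 60, 61 the conclusion holds.
a = 62: 62 = 2 × 31; 63 = 3 × 21; 64 = 2 × 32 — all composite.

a = 62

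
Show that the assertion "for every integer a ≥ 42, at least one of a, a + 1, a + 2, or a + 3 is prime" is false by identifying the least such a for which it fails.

A counterexample is any integer a ≥ 42 such that a, a + 1, a + 2, a + 3 are all composite; we check each in order.
The first 6 eligible values, up to a = 47, all satisfy the conclusion.
a = 48: 48 = 2 × 24; 49 = 7 × 7; 50 = 2 × 25; 51 = 3 × 17 — all composite.
Hence a = 48 is a counterexample.

a = 48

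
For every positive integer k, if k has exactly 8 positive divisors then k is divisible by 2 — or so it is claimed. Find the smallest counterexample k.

k = 105

The first 12 eligible values, up to k = 104, all satisfy the conclusion.
k = 105: τ(105) = 8; 105 mod 2 = 1.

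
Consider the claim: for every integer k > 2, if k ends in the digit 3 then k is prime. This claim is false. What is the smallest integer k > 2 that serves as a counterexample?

A counterexample is any integer k > 2 such that k ends in the digit 3 but k is not prime; we check each in order.
k = 3: 3 ends in 3 and is prime.
k = 13: 13 ends in 3 and is prime.
k = 23: 23 ends in 3 and is prime.
k = 33: 33 ends in 3; 33 = 3 × 11, composite.
So k = 33 is the smallest counterexample.

k = 33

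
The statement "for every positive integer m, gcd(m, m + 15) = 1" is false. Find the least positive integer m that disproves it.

Check each positive integer m in order until gcd(m, m + 15) > 1.
For m = 1, 2 the conclusion holds.
m = 3: gcd(3, 18) = 3.

m = 3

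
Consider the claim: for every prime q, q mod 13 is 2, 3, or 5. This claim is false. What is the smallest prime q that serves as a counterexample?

We need the least prime q for which the claim fails.
For q = 2, 3, 5 the conclusion holds.
q = 7: 7 mod 13 = 7 — not in {2, 3, 5}.

q = 7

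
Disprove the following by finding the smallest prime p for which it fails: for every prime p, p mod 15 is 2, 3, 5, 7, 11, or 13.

Check each prime p in order until the claim fails.
For p = 2, 3, 5, 7, 11, 13, 17 the conclusion holds.
p = 19: 19 mod 15 = 4 — not in {2, 3, 5, 7, 11, 13}.

p = 19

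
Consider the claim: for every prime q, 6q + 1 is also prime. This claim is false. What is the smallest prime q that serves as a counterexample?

q = 19

We need the least prime q for which 6q + 1 is not prime.
q = 2: 6q + 1 = 13, prime.
q = 3: 6q + 1 = 19, prime.
q = 5: 6q + 1 = 31, prime.
q = 7: 6q + 1 = 43, prime.
q = 11: 6q + 1 = 67, prime.
q = 13: 6q + 1 = 79, prime.
q = 17: 6q + 1 = 103, prime.
q = 19: 6q + 1 = 115 = 5 × 23, not prime.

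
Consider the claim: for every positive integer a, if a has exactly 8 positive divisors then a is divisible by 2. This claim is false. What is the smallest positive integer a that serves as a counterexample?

a = 105

Check each positive integer a in order until a has exactly 8 positive divisors but a is not divisible by 2.
For a = 24, 30, 40, 42, …, 88, 102, 104 the conclusion holds.
a = 105: τ(105) = 8; 105 mod 2 = 1.
So a = 105 is the smallest counterexample.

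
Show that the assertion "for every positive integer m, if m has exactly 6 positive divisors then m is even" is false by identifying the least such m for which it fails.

We need the least positive integer m for which m has exactly 6 positive divisors but m is odd.
The first 6 eligible values, up to m = 44, all satisfy the conclusion.
m = 45: divisors of 45: 1, 3, 5, 9, 15, 45; 45 is odd.

m = 45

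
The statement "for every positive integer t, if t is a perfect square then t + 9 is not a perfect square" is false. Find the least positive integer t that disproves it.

Check each positive integer t in order until t is a perfect square but t + 9 is a perfect square.
For t = 1, 4, 9 the conclusion holds.
t = 16: 16 = 4² and 16 + 9 = 25 = 5².
Thus t = 16 disproves the claim, and no smaller t works.

t = 16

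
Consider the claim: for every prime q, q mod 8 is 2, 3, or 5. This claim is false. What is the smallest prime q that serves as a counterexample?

q = 7

Check each prime q in order until the claim fails.
q = 2: 2 mod 8 = 2.
q = 3: 3 mod 8 = 3.
q = 5: 5 mod 8 = 5.
q = 7: 7 mod 8 = 7 — not in {2, 3, 5}.
Hence q = 7 is a counterexample.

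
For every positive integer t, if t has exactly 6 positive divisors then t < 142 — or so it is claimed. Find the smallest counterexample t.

t = 147

A counterexample is any positive integer t such that t has exactly 6 positive divisors but the claim fails; we check each in order.
The first 19 eligible values, up to t = 124, all satisfy the conclusion.
t = 147: τ(147) = 6; 147 ≥ 142.
Hence t = 147 is a counterexample.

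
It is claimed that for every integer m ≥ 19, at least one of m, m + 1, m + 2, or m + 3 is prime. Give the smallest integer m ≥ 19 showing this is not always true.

m = 24

m = 19: 19 is prime.
m = 20: 23 is prime.
m = 21: 23 is prime.
m = 22: 23 is prime.
m = 23: 23 is prime.
m = 24: 24 = 2 × 12; 25 = 5 × 5; 26 = 2 × 13; 27 = 3 × 9 — all composite.
Thus m = 24 disproves the claim, and no smaller m works.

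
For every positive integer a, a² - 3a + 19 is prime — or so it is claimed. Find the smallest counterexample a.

We need the least positive integer a for which a² - 3a + 19 is not prime.
The first 17 eligible values, up to a = 17, all satisfy the conclusion.
a = 18: a² - 3a + 19 = 289 = 17 × 17, composite.

a = 18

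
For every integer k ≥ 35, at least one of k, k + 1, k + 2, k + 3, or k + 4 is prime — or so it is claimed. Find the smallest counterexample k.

For k = 35, 36, 37, 38, …, 45, 46, 47 the conclusion holds.
k = 48: 48 = 2 × 24; 49 = 7 × 7; 50 = 2 × 25; 51 = 3 × 17; 52 = 2 × 26 — all composite.

k = 48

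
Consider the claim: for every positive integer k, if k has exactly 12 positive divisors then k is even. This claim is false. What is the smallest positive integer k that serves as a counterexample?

A counterexample is any positive integer k such that k has exactly 12 positive divisors but k is odd; we check each in order.
For k = 60, 72, 84, 90, …, 294, 306, 308 the conclusion holds.
k = 315: divisors of 315: 12 divisors; 315 is odd.
Thus k = 315 disproves the claim, and no smaller k works.

k = 315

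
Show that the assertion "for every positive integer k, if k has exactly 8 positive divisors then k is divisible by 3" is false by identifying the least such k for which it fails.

We need the least positive integer k for which k has exactly 8 positive divisors but k is not divisible by 3.
k = 24: τ(24) = 8; 24 mod 3 = 0.
k = 30: τ(30) = 8; 30 mod 3 = 0.
k = 40: τ(40) = 8; 40 mod 3 = 1.
Hence k = 40 is a counterexample.

k = 40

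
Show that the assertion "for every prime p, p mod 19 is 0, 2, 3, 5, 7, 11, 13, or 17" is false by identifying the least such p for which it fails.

p = 23

A counterexample is any prime p such that the claim fails; we check each in order.
For p = 2, 3, 5, 7, 11, 13, 17, 19 the conclusion holds.
p = 23: 23 mod 19 = 4 — not in {0, 2, 3, 5, 7, 11, 13, 17}.
Hence p = 23 is a counterexample.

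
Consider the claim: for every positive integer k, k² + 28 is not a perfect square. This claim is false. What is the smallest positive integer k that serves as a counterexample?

Check each positive integer k in order until k² + 28 is a perfect square.
The first 5 eligible values, up to k = 5, all satisfy the conclusion.
k = 6: 6² + 28 = 64 = 8², a perfect square.
Hence k = 6 is a counterexample.

k = 6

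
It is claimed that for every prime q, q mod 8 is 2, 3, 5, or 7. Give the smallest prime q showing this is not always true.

Check each prime q in order until the claim fails.
For q = 2, 3, 5, 7, 11, 13 the conclusion holds.
q = 17: 17 mod 8 = 1 — not in {2, 3, 5, 7}.
Thus q = 17 disproves the claim, and no smaller q works.

q = 17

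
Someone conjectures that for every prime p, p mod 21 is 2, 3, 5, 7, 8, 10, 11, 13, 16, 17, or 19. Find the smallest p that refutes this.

For p = 2, 3, 5, 7, …, 29, 31, 37 the conclusion holds.
p = 41: 41 mod 21 = 20 — not in {2, 3, 5, 7, 8, 10, 11, 13, 16, 17, 19}.

p = 41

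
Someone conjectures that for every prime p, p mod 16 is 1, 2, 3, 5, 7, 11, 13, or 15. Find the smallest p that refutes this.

p = 41

A counterexample is any prime p such that the claim fails; we check each in order.
For p = 2, 3, 5, 7, …, 29, 31, 37 the conclusion holds.
p = 41: 41 mod 16 = 9 — not in {1, 2, 3, 5, 7, 11, 13, 15}.
So p = 41 is the smallest counterexample.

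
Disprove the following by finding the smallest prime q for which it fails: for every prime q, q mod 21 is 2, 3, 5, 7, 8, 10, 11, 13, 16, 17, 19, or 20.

q = 43

For q = 2, 3, 5, 7, …, 31, 37, 41 the conclusion holds.
q = 43: 43 mod 21 = 1 — not in {2, 3, 5, 7, 8, 10, 11, 13, 16, 17, 19, 20}.
Thus q = 43 disproves the claim, and no smaller q works.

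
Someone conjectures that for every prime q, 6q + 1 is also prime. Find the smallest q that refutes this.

q = 19

A counterexample is any prime q such that 6q + 1 is not prime; we check each in order.
q = 2: 6q + 1 = 13, prime.
q = 3: 6q + 1 = 19, prime.
q = 5: 6q + 1 = 31, prime.
q = 7: 6q + 1 = 43, prime.
q = 11: 6q + 1 = 67, prime.
q = 13: 6q + 1 = 79, prime.
q = 17: 6q + 1 = 103, prime.
q = 19: 6q + 1 = 115 = 5 × 23, not prime.
So q = 19 is the smallest counterexample.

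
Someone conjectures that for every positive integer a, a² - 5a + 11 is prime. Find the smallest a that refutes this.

a = 7

We need the least positive integer a for which a² - 5a + 11 is not prime.
a = 1: a² - 5a + 11 = 7, prime.
a = 2: a² - 5a + 11 = 5, prime.
a = 3: a² - 5a + 11 = 5, prime.
a = 4: a² - 5a + 11 = 7, prime.
a = 5: a² - 5a + 11 = 11, prime.
a = 6: a² - 5a + 11 = 17, prime.
a = 7: a² - 5a + 11 = 25 = 5 × 5, composite.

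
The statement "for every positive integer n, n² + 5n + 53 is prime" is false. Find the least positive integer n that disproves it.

n = 3

Check each positive integer n in order until n² + 5n + 53 is not prime.
For n = 1, 2 the conclusion holds.
n = 3: n² + 5n + 53 = 77 = 7 × 11, composite.
Hence n = 3 is a counterexample.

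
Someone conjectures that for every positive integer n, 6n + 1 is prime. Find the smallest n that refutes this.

A counterexample is any positive integer n such that 6n + 1 is not prime; we check each in order.
For n = 1, 2, 3 the conclusion holds.
n = 4: 6n + 1 = 25 = 5 × 5, composite.

n = 4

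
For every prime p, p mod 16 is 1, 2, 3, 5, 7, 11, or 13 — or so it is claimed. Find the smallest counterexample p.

p = 31

A counterexample is any prime p such that the claim fails; we check each in order.
For p = 2, 3, 5, 7, 11, 13, 17, 19, 23, 29 the conclusion holds.
p = 31: 31 mod 16 = 15 — not in {1, 2, 3, 5, 7, 11, 13}.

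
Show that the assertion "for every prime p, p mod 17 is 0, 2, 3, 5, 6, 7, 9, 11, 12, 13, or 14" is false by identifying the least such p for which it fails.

p = 59

A counterexample is any prime p such that the claim fails; we check each in order.
For p = 2, 3, 5, 7, …, 43, 47, 53 the conclusion holds.
p = 59: 59 mod 17 = 8 — not in {0, 2, 3, 5, 6, 7, 9, 11, 12, 13, 14}.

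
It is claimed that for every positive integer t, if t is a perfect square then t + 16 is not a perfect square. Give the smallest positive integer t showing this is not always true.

t = 9

For t = 1, 4 the conclusion holds.
t = 9: 9 = 3² and 9 + 16 = 25 = 5².
So t = 9 is the smallest counterexample.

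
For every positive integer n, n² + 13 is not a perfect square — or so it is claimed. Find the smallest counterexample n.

n = 6

We need the least positive integer n for which n² + 13 is a perfect square.
For n = 1, 2, 3, 4, 5 the conclusion holds.
n = 6: 6² + 13 = 49 = 7², a perfect square.
So n = 6 is the smallest counterexample.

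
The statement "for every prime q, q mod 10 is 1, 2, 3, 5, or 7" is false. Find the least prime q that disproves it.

q = 19

We need the least prime q for which the claim fails.
For q = 2, 3, 5, 7, 11, 13, 17 the conclusion holds.
q = 19: 19 mod 10 = 9 — not in {1, 2, 3, 5, 7}.
Hence q = 19 is a counterexample.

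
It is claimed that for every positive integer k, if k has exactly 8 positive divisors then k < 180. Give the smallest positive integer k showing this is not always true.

k = 182

A counterexample is any positive integer k such that k has exactly 8 positive divisors but the claim fails; we check each in order.
The first 25 eligible values, up to k = 174, all satisfy the conclusion.
k = 182: τ(182) = 8; 182 ≥ 180.
Thus k = 182 disproves the claim, and no smaller k works.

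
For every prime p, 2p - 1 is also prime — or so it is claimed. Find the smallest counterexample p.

p = 5

Check each prime p in order until 2p - 1 is not prime.
p = 2: 2p - 1 = 3, prime.
p = 3: 2p - 1 = 5, prime.
p = 5: 2p - 1 = 9 = 3 × 3, not prime.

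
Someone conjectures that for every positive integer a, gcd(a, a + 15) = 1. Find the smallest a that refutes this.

a = 3

A counterexample is any positive integer a such that gcd(a, a + 15) > 1; we check each in order.
For a = 1, 2 the conclusion holds.
a = 3: gcd(3, 18) = 3.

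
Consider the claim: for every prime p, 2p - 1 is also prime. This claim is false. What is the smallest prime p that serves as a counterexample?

p = 5

A counterexample is any prime p such that 2p - 1 is not prime; we check each in order.
p = 2: 2p - 1 = 3, prime.
p = 3: 2p - 1 = 5, prime.
p = 5: 2p - 1 = 9 = 3 × 3, not prime.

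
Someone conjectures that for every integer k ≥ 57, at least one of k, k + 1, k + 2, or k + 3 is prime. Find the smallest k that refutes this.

A counterexample is any integer k ≥ 57 such that k, k + 1, k + 2, k + 3 are all composite; we check each in order.
For k = 57, 58, 59, 60, 61 the conclusion holds.
k = 62: 62 = 2 × 31; 63 = 3 × 21; 64 = 2 × 32; 65 = 5 × 13 — all composite.

k = 62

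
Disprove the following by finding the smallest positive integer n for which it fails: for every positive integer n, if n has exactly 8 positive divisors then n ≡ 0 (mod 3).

n = 40

n = 24: τ(24) = 8; 24 ≡ 0 (mod 3).
n = 30: τ(30) = 8; 30 ≡ 0 (mod 3).
n = 40: τ(40) = 8; 40 ≡ 1 (mod 3).
Hence n = 40 is a counterexample.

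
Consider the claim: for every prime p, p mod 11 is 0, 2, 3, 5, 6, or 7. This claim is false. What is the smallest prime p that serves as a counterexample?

For p = 2, 3, 5, 7, 11, 13, 17 the conclusion holds.
p = 19: 19 mod 11 = 8 — not in {0, 2, 3, 5, 6, 7}.
Hence p = 19 is a counterexample.

p = 19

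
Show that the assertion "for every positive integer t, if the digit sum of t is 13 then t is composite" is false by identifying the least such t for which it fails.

We need the least positive integer t for which the digit sum of t is 13 but t is prime.
t = 49: digit sum 13; 49 is composite.
t = 58: digit sum 13; 58 is composite.
t = 67: digit sum 13; 67 is prime, not composite.

t = 67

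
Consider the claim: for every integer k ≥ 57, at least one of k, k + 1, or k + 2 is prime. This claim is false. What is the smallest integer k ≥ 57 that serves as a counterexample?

We need the least integer k ≥ 57 for which k, k + 1, k + 2 are all composite.
For k = 57, 58, 59, 60, 61 the conclusion holds.
k = 62: 62 = 2 × 31; 63 = 3 × 21; 64 = 2 × 32 — all composite.
Thus k = 62 disproves the claim, and no smaller k works.

k = 62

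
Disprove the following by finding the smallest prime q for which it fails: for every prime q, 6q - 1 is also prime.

q = 11

Check each prime q in order until 6q - 1 is not prime.
q = 2: 6q - 1 = 11, prime.
q = 3: 6q - 1 = 17, prime.
q = 5: 6q - 1 = 29, prime.
q = 7: 6q - 1 = 41, prime.
q = 11: 6q - 1 = 65 = 5 × 13, not prime.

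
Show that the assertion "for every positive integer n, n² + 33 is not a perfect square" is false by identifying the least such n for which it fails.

A counterexample is any positive integer n such that n² + 33 is a perfect square; we check each in order.
n = 1: 1² + 33 = 34, not a perfect square.
n = 2: 2² + 33 = 37, not a perfect square.
n = 3: 3² + 33 = 42, not a perfect square.
n = 4: 4² + 33 = 49 = 7², a perfect square.

n = 4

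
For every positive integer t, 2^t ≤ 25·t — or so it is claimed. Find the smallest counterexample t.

Check each positive integer t in order until 2^t > 25·t.
t = 1: 2^t = 2 and 25·t = 25, so 2 ≤ 25.
t = 2: 2^t = 4 and 25·t = 50, so 4 ≤ 50.
t = 3: 2^t = 8 and 25·t = 75, so 8 ≤ 75.
t = 4: 2^t = 16 and 25·t = 100, so 16 ≤ 100.
t = 5: 2^t = 32 and 25·t = 125, so 32 ≤ 125.
t = 6: 2^t = 64 and 25·t = 150, so 64 ≤ 150.
t = 7: 2^t = 128 and 25·t = 175, so 128 ≤ 175.
t = 8: 2^t = 256 and 25·t = 200, so 256 > 200.
Thus t = 8 disproves the claim, and no smaller t works.

t = 8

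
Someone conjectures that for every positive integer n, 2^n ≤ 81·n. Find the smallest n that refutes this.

A counterexample is any positive integer n such that 2^n > 81·n; we check each in order.
The first 9 eligible values, up to n = 9, all satisfy the conclusion.
n = 10: 2^n = 1024 and 81·n = 810, so 1024 > 810.

n = 10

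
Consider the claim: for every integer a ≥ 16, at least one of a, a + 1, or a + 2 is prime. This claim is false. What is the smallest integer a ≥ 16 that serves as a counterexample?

a = 20

The first 4 eligible values, up to a = 19, all satisfy the conclusion.
a = 20: 20 = 2 × 10; 21 = 3 × 7; 22 = 2 × 11 — all composite.
Hence a = 20 is a counterexample.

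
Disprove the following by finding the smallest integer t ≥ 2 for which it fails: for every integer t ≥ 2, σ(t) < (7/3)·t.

Check each integer t ≥ 2 in order until the claim fails.
For t = 2, 3, 4, 5, 6, 7, 8, 9, 10, 11 the conclusion holds.
t = 12: σ(12) = 28; 28 ≥ 28.
So t = 12 is the smallest counterexample.

t = 12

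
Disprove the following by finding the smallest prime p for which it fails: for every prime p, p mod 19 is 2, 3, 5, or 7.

p = 11

p = 2: 2 mod 19 = 2.
p = 3: 3 mod 19 = 3.
p = 5: 5 mod 19 = 5.
p = 7: 7 mod 19 = 7.
p = 11: 11 mod 19 = 11 — not in {2, 3, 5, 7}.
So p = 11 is the smallest counterexample.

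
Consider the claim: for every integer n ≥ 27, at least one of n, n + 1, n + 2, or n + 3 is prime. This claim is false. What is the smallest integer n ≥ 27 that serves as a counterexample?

n = 32

The first 5 eligible values, up to n = 31, all satisfy the conclusion.
n = 32: 32 = 2 × 16; 33 = 3 × 11; 34 = 2 × 17; 35 = 5 × 7 — all composite.
Thus n = 32 disproves the claim, and no smaller n works.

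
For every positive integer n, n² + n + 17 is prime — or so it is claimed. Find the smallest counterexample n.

n = 16

A counterexample is any positive integer n such that n² + n + 17 is not prime; we check each in order.
For n = 1, 2, 3, 4, …, 13, 14, 15 the conclusion holds.
n = 16: n² + n + 17 = 289 = 17 × 17, composite.
So n = 16 is the smallest counterexample.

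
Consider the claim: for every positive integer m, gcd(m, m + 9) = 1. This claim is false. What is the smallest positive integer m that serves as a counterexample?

m = 3

A counterexample is any positive integer m such that gcd(m, m + 9) > 1; we check each in order.
m = 1: gcd(1, 10) = 1.
m = 2: gcd(2, 11) = 1.
m = 3: gcd(3, 12) = 3.
Hence m = 3 is a counterexample.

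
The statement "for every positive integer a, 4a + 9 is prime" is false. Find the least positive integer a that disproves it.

a = 3

A counterexample is any positive integer a such that 4a + 9 is not prime; we check each in order.
For a = 1, 2 the conclusion holds.
a = 3: 4a + 9 = 21 = 3 × 7, composite.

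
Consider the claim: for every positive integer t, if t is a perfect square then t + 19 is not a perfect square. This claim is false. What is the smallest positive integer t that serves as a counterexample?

We need the least positive integer t for which t is a perfect square but t + 19 is a perfect square.
For t = 1, 4, 9, 16, 25, 36, 49, 64 the conclusion holds.
t = 81: 81 = 9² and 81 + 19 = 100 = 10².

t = 81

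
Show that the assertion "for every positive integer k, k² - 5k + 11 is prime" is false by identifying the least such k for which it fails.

A counterexample is any positive integer k such that k² - 5k + 11 is not prime; we check each in order.
The first 6 eligible values, up to k = 6, all satisfy the conclusion.
k = 7: k² - 5k + 11 = 25 = 5 × 5, composite.

k = 7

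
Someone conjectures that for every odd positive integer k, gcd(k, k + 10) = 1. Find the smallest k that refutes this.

We need the least odd positive integer k for which gcd(k, k + 10) > 1.
For k = 1, 3 the conclusion holds.
k = 5: gcd(5, 15) = 5.
So k = 5 is the smallest counterexample.

k = 5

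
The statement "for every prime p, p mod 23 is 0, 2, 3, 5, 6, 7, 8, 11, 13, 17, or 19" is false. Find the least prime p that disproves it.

We need the least prime p for which the claim fails.
For p = 2, 3, 5, 7, …, 23, 29, 31 the conclusion holds.
p = 37: 37 mod 23 = 14 — not in {0, 2, 3, 5, 6, 7, 8, 11, 13, 17, 19}.

p = 37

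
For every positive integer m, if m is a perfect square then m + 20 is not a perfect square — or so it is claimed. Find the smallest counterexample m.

Check each positive integer m in order until m is a perfect square but m + 20 is a perfect square.
For m = 1, 4, 9 the conclusion holds.
m = 16: 16 = 4² and 16 + 20 = 36 = 6².

m = 16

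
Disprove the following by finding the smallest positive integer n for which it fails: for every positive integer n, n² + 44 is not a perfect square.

We need the least positive integer n for which n² + 44 is a perfect square.
The first 9 eligible values, up to n = 9, all satisfy the conclusion.
n = 10: 10² + 44 = 144 = 12², a perfect square.
So n = 10 is the smallest counterexample.

n = 10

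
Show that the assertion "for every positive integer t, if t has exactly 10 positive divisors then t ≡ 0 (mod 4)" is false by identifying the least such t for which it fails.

t = 162

t = 48: τ(48) = 10; 48 ≡ 0 (mod 4).
t = 80: τ(80) = 10; 80 ≡ 0 (mod 4).
t = 112: τ(112) = 10; 112 ≡ 0 (mod 4).
t = 162: τ(162) = 10; 162 ≡ 2 (mod 4).
Hence t = 162 is a counterexample.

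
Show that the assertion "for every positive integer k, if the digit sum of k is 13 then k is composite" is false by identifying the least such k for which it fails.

We need the least positive integer k for which the digit sum of k is 13 but k is prime.
k = 49: digit sum 13; 49 is composite.
k = 58: digit sum 13; 58 is composite.
k = 67: digit sum 13; 67 is prime, not composite.
Hence k = 67 is a counterexample.

k = 67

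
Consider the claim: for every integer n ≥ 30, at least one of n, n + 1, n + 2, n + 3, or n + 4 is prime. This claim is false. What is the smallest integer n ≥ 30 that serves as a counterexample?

A counterexample is any integer n ≥ 30 such that n, n + 1, n + 2, n + 3, n + 4 are all composite; we check each in order.
For n = 30, 31 the conclusion holds.
n = 32: 32 = 2 × 16; 33 = 3 × 11; 34 = 2 × 17; 35 = 5 × 7; 36 = 2 × 18 — all composite.

n = 32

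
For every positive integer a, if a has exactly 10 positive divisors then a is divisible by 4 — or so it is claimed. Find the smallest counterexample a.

a = 162

A counterexample is any positive integer a such that a has exactly 10 positive divisors but a is not divisible by 4; we check each in order.
a = 48: τ(48) = 10; 48 mod 4 = 0.
a = 80: τ(80) = 10; 80 mod 4 = 0.
a = 112: τ(112) = 10; 112 mod 4 = 0.
a = 162: τ(162) = 10; 162 mod 4 = 2.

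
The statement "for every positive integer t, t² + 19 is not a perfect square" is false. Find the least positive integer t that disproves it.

t = 9

We need the least positive integer t for which t² + 19 is a perfect square.
t = 1: 1² + 19 = 20, not a perfect square.
t = 2: 2² + 19 = 23, not a perfect square.
t = 3: 3² + 19 = 28, not a perfect square.
t = 4: 4² + 19 = 35, not a perfect square.
t = 5: 5² + 19 = 44, not a perfect square.
t = 6: 6² + 19 = 55, not a perfect square.
t = 7: 7² + 19 = 68, not a perfect square.
t = 8: 8² + 19 = 83, not a perfect square.
t = 9: 9² + 19 = 100 = 10², a perfect square.
Hence t = 9 is a counterexample.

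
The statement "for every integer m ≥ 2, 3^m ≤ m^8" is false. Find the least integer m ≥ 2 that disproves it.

We need the least integer m ≥ 2 for which 3^m > m^8.
For m = 2, 3, 4, 5, …, 20, 21, 22 the conclusion holds.
m = 23: 3^m = 94143178827 and m^8 = 78310985281, so 94143178827 > 78310985281.
Hence m = 23 is a counterexample.

m = 23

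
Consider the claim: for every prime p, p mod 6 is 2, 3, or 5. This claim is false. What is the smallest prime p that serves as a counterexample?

We need the least prime p for which the claim fails.
For p = 2, 3, 5 the conclusion holds.
p = 7: 7 mod 6 = 1 — not in {2, 3, 5}.

p = 7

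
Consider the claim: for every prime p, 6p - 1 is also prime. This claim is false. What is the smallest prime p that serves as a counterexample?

Check each prime p in order until 6p - 1 is not prime.
For p = 2, 3, 5, 7 the conclusion holds.
p = 11: 6p - 1 = 65 = 5 × 13, not prime.

p = 11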